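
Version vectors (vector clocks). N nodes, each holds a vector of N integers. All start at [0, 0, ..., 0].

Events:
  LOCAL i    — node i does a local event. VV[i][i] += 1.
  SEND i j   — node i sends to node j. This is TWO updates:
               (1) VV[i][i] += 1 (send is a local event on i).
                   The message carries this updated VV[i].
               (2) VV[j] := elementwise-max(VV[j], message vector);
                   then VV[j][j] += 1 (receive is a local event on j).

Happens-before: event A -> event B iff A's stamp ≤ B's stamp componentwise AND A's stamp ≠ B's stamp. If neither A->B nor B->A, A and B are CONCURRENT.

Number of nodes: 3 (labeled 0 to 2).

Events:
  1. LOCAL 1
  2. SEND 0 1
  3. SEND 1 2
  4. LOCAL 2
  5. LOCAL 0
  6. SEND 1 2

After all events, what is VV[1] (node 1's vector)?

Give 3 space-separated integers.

Initial: VV[0]=[0, 0, 0]
Initial: VV[1]=[0, 0, 0]
Initial: VV[2]=[0, 0, 0]
Event 1: LOCAL 1: VV[1][1]++ -> VV[1]=[0, 1, 0]
Event 2: SEND 0->1: VV[0][0]++ -> VV[0]=[1, 0, 0], msg_vec=[1, 0, 0]; VV[1]=max(VV[1],msg_vec) then VV[1][1]++ -> VV[1]=[1, 2, 0]
Event 3: SEND 1->2: VV[1][1]++ -> VV[1]=[1, 3, 0], msg_vec=[1, 3, 0]; VV[2]=max(VV[2],msg_vec) then VV[2][2]++ -> VV[2]=[1, 3, 1]
Event 4: LOCAL 2: VV[2][2]++ -> VV[2]=[1, 3, 2]
Event 5: LOCAL 0: VV[0][0]++ -> VV[0]=[2, 0, 0]
Event 6: SEND 1->2: VV[1][1]++ -> VV[1]=[1, 4, 0], msg_vec=[1, 4, 0]; VV[2]=max(VV[2],msg_vec) then VV[2][2]++ -> VV[2]=[1, 4, 3]
Final vectors: VV[0]=[2, 0, 0]; VV[1]=[1, 4, 0]; VV[2]=[1, 4, 3]

Answer: 1 4 0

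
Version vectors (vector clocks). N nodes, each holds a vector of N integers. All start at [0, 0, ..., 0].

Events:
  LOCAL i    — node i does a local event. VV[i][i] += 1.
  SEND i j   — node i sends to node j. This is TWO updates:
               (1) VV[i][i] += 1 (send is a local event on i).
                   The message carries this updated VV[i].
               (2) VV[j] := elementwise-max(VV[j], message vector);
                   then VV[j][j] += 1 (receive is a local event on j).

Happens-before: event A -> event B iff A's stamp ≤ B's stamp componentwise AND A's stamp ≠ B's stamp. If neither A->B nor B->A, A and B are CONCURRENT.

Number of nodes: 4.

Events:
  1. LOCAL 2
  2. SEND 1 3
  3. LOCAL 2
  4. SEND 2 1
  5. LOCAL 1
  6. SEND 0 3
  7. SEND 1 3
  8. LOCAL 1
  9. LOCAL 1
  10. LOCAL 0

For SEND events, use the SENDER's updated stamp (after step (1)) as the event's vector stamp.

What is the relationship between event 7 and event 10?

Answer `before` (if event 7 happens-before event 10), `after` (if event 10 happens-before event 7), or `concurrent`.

Answer: concurrent

Derivation:
Initial: VV[0]=[0, 0, 0, 0]
Initial: VV[1]=[0, 0, 0, 0]
Initial: VV[2]=[0, 0, 0, 0]
Initial: VV[3]=[0, 0, 0, 0]
Event 1: LOCAL 2: VV[2][2]++ -> VV[2]=[0, 0, 1, 0]
Event 2: SEND 1->3: VV[1][1]++ -> VV[1]=[0, 1, 0, 0], msg_vec=[0, 1, 0, 0]; VV[3]=max(VV[3],msg_vec) then VV[3][3]++ -> VV[3]=[0, 1, 0, 1]
Event 3: LOCAL 2: VV[2][2]++ -> VV[2]=[0, 0, 2, 0]
Event 4: SEND 2->1: VV[2][2]++ -> VV[2]=[0, 0, 3, 0], msg_vec=[0, 0, 3, 0]; VV[1]=max(VV[1],msg_vec) then VV[1][1]++ -> VV[1]=[0, 2, 3, 0]
Event 5: LOCAL 1: VV[1][1]++ -> VV[1]=[0, 3, 3, 0]
Event 6: SEND 0->3: VV[0][0]++ -> VV[0]=[1, 0, 0, 0], msg_vec=[1, 0, 0, 0]; VV[3]=max(VV[3],msg_vec) then VV[3][3]++ -> VV[3]=[1, 1, 0, 2]
Event 7: SEND 1->3: VV[1][1]++ -> VV[1]=[0, 4, 3, 0], msg_vec=[0, 4, 3, 0]; VV[3]=max(VV[3],msg_vec) then VV[3][3]++ -> VV[3]=[1, 4, 3, 3]
Event 8: LOCAL 1: VV[1][1]++ -> VV[1]=[0, 5, 3, 0]
Event 9: LOCAL 1: VV[1][1]++ -> VV[1]=[0, 6, 3, 0]
Event 10: LOCAL 0: VV[0][0]++ -> VV[0]=[2, 0, 0, 0]
Event 7 stamp: [0, 4, 3, 0]
Event 10 stamp: [2, 0, 0, 0]
[0, 4, 3, 0] <= [2, 0, 0, 0]? False
[2, 0, 0, 0] <= [0, 4, 3, 0]? False
Relation: concurrent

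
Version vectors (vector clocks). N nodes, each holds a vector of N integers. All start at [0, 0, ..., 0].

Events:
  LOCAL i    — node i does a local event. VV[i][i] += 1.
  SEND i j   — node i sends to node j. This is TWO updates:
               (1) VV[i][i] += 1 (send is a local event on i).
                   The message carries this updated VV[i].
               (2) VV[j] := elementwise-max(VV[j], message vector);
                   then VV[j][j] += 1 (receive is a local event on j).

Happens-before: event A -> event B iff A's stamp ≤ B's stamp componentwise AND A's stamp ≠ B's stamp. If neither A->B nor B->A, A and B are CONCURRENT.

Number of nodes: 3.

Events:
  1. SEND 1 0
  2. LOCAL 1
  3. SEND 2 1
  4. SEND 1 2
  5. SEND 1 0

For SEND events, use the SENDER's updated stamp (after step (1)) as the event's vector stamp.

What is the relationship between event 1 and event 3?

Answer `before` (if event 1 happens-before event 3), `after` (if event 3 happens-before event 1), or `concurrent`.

Answer: concurrent

Derivation:
Initial: VV[0]=[0, 0, 0]
Initial: VV[1]=[0, 0, 0]
Initial: VV[2]=[0, 0, 0]
Event 1: SEND 1->0: VV[1][1]++ -> VV[1]=[0, 1, 0], msg_vec=[0, 1, 0]; VV[0]=max(VV[0],msg_vec) then VV[0][0]++ -> VV[0]=[1, 1, 0]
Event 2: LOCAL 1: VV[1][1]++ -> VV[1]=[0, 2, 0]
Event 3: SEND 2->1: VV[2][2]++ -> VV[2]=[0, 0, 1], msg_vec=[0, 0, 1]; VV[1]=max(VV[1],msg_vec) then VV[1][1]++ -> VV[1]=[0, 3, 1]
Event 4: SEND 1->2: VV[1][1]++ -> VV[1]=[0, 4, 1], msg_vec=[0, 4, 1]; VV[2]=max(VV[2],msg_vec) then VV[2][2]++ -> VV[2]=[0, 4, 2]
Event 5: SEND 1->0: VV[1][1]++ -> VV[1]=[0, 5, 1], msg_vec=[0, 5, 1]; VV[0]=max(VV[0],msg_vec) then VV[0][0]++ -> VV[0]=[2, 5, 1]
Event 1 stamp: [0, 1, 0]
Event 3 stamp: [0, 0, 1]
[0, 1, 0] <= [0, 0, 1]? False
[0, 0, 1] <= [0, 1, 0]? False
Relation: concurrent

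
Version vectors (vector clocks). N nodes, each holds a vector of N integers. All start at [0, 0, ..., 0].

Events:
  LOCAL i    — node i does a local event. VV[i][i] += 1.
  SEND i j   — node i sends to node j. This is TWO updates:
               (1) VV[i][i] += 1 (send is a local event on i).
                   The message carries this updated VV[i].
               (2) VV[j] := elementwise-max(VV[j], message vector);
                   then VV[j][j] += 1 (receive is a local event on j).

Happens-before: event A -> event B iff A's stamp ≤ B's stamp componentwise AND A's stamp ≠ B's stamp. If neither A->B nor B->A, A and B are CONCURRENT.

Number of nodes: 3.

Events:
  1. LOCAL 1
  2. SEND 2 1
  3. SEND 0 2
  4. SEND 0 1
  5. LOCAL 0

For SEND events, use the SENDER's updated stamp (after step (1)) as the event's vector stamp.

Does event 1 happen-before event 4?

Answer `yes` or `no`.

Initial: VV[0]=[0, 0, 0]
Initial: VV[1]=[0, 0, 0]
Initial: VV[2]=[0, 0, 0]
Event 1: LOCAL 1: VV[1][1]++ -> VV[1]=[0, 1, 0]
Event 2: SEND 2->1: VV[2][2]++ -> VV[2]=[0, 0, 1], msg_vec=[0, 0, 1]; VV[1]=max(VV[1],msg_vec) then VV[1][1]++ -> VV[1]=[0, 2, 1]
Event 3: SEND 0->2: VV[0][0]++ -> VV[0]=[1, 0, 0], msg_vec=[1, 0, 0]; VV[2]=max(VV[2],msg_vec) then VV[2][2]++ -> VV[2]=[1, 0, 2]
Event 4: SEND 0->1: VV[0][0]++ -> VV[0]=[2, 0, 0], msg_vec=[2, 0, 0]; VV[1]=max(VV[1],msg_vec) then VV[1][1]++ -> VV[1]=[2, 3, 1]
Event 5: LOCAL 0: VV[0][0]++ -> VV[0]=[3, 0, 0]
Event 1 stamp: [0, 1, 0]
Event 4 stamp: [2, 0, 0]
[0, 1, 0] <= [2, 0, 0]? False. Equal? False. Happens-before: False

Answer: no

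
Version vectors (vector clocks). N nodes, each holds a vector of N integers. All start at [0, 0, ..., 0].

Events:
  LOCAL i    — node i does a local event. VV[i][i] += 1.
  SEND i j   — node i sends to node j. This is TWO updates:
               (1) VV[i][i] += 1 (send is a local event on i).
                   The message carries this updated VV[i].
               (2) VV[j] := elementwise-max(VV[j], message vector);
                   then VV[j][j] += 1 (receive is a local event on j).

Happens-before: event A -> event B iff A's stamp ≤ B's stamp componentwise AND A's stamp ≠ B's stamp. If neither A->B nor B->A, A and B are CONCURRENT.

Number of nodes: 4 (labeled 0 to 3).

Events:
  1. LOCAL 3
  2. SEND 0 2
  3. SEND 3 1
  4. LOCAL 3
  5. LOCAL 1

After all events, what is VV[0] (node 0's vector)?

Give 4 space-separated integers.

Initial: VV[0]=[0, 0, 0, 0]
Initial: VV[1]=[0, 0, 0, 0]
Initial: VV[2]=[0, 0, 0, 0]
Initial: VV[3]=[0, 0, 0, 0]
Event 1: LOCAL 3: VV[3][3]++ -> VV[3]=[0, 0, 0, 1]
Event 2: SEND 0->2: VV[0][0]++ -> VV[0]=[1, 0, 0, 0], msg_vec=[1, 0, 0, 0]; VV[2]=max(VV[2],msg_vec) then VV[2][2]++ -> VV[2]=[1, 0, 1, 0]
Event 3: SEND 3->1: VV[3][3]++ -> VV[3]=[0, 0, 0, 2], msg_vec=[0, 0, 0, 2]; VV[1]=max(VV[1],msg_vec) then VV[1][1]++ -> VV[1]=[0, 1, 0, 2]
Event 4: LOCAL 3: VV[3][3]++ -> VV[3]=[0, 0, 0, 3]
Event 5: LOCAL 1: VV[1][1]++ -> VV[1]=[0, 2, 0, 2]
Final vectors: VV[0]=[1, 0, 0, 0]; VV[1]=[0, 2, 0, 2]; VV[2]=[1, 0, 1, 0]; VV[3]=[0, 0, 0, 3]

Answer: 1 0 0 0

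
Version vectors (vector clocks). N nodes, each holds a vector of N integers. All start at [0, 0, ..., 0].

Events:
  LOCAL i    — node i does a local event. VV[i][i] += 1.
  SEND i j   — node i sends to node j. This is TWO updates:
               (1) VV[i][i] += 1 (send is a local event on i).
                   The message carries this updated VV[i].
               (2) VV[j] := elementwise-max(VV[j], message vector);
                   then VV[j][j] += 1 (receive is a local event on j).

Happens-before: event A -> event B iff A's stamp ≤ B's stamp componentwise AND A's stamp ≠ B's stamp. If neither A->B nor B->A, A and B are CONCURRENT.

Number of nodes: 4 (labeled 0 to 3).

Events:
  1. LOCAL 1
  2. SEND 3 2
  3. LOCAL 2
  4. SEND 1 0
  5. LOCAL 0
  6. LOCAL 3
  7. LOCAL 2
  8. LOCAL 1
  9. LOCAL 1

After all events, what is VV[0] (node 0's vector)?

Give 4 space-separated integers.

Answer: 2 2 0 0

Derivation:
Initial: VV[0]=[0, 0, 0, 0]
Initial: VV[1]=[0, 0, 0, 0]
Initial: VV[2]=[0, 0, 0, 0]
Initial: VV[3]=[0, 0, 0, 0]
Event 1: LOCAL 1: VV[1][1]++ -> VV[1]=[0, 1, 0, 0]
Event 2: SEND 3->2: VV[3][3]++ -> VV[3]=[0, 0, 0, 1], msg_vec=[0, 0, 0, 1]; VV[2]=max(VV[2],msg_vec) then VV[2][2]++ -> VV[2]=[0, 0, 1, 1]
Event 3: LOCAL 2: VV[2][2]++ -> VV[2]=[0, 0, 2, 1]
Event 4: SEND 1->0: VV[1][1]++ -> VV[1]=[0, 2, 0, 0], msg_vec=[0, 2, 0, 0]; VV[0]=max(VV[0],msg_vec) then VV[0][0]++ -> VV[0]=[1, 2, 0, 0]
Event 5: LOCAL 0: VV[0][0]++ -> VV[0]=[2, 2, 0, 0]
Event 6: LOCAL 3: VV[3][3]++ -> VV[3]=[0, 0, 0, 2]
Event 7: LOCAL 2: VV[2][2]++ -> VV[2]=[0, 0, 3, 1]
Event 8: LOCAL 1: VV[1][1]++ -> VV[1]=[0, 3, 0, 0]
Event 9: LOCAL 1: VV[1][1]++ -> VV[1]=[0, 4, 0, 0]
Final vectors: VV[0]=[2, 2, 0, 0]; VV[1]=[0, 4, 0, 0]; VV[2]=[0, 0, 3, 1]; VV[3]=[0, 0, 0, 2]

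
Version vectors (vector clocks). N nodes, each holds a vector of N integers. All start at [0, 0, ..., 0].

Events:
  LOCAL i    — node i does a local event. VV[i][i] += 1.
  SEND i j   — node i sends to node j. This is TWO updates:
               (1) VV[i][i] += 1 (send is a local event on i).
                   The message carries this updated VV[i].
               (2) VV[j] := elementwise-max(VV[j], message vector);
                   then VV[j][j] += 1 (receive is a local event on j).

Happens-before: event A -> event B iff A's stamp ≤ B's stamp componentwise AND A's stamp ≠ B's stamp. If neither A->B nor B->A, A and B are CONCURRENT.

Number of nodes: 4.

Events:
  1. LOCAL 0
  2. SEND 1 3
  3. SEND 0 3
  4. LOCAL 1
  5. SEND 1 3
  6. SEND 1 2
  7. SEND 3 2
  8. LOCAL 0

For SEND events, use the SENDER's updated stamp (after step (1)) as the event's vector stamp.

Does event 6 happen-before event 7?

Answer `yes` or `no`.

Answer: no

Derivation:
Initial: VV[0]=[0, 0, 0, 0]
Initial: VV[1]=[0, 0, 0, 0]
Initial: VV[2]=[0, 0, 0, 0]
Initial: VV[3]=[0, 0, 0, 0]
Event 1: LOCAL 0: VV[0][0]++ -> VV[0]=[1, 0, 0, 0]
Event 2: SEND 1->3: VV[1][1]++ -> VV[1]=[0, 1, 0, 0], msg_vec=[0, 1, 0, 0]; VV[3]=max(VV[3],msg_vec) then VV[3][3]++ -> VV[3]=[0, 1, 0, 1]
Event 3: SEND 0->3: VV[0][0]++ -> VV[0]=[2, 0, 0, 0], msg_vec=[2, 0, 0, 0]; VV[3]=max(VV[3],msg_vec) then VV[3][3]++ -> VV[3]=[2, 1, 0, 2]
Event 4: LOCAL 1: VV[1][1]++ -> VV[1]=[0, 2, 0, 0]
Event 5: SEND 1->3: VV[1][1]++ -> VV[1]=[0, 3, 0, 0], msg_vec=[0, 3, 0, 0]; VV[3]=max(VV[3],msg_vec) then VV[3][3]++ -> VV[3]=[2, 3, 0, 3]
Event 6: SEND 1->2: VV[1][1]++ -> VV[1]=[0, 4, 0, 0], msg_vec=[0, 4, 0, 0]; VV[2]=max(VV[2],msg_vec) then VV[2][2]++ -> VV[2]=[0, 4, 1, 0]
Event 7: SEND 3->2: VV[3][3]++ -> VV[3]=[2, 3, 0, 4], msg_vec=[2, 3, 0, 4]; VV[2]=max(VV[2],msg_vec) then VV[2][2]++ -> VV[2]=[2, 4, 2, 4]
Event 8: LOCAL 0: VV[0][0]++ -> VV[0]=[3, 0, 0, 0]
Event 6 stamp: [0, 4, 0, 0]
Event 7 stamp: [2, 3, 0, 4]
[0, 4, 0, 0] <= [2, 3, 0, 4]? False. Equal? False. Happens-before: False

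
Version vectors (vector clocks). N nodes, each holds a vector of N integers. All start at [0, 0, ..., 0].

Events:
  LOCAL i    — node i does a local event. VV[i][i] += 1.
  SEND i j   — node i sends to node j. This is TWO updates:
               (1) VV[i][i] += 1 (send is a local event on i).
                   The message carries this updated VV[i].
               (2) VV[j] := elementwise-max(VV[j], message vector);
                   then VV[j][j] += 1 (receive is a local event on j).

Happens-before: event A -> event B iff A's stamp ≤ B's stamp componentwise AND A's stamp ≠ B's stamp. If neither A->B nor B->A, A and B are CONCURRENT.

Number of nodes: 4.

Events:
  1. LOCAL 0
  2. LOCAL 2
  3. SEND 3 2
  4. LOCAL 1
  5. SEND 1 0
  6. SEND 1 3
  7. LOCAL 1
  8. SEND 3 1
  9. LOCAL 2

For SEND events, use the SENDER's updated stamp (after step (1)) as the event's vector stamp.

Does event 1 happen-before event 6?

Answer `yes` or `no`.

Initial: VV[0]=[0, 0, 0, 0]
Initial: VV[1]=[0, 0, 0, 0]
Initial: VV[2]=[0, 0, 0, 0]
Initial: VV[3]=[0, 0, 0, 0]
Event 1: LOCAL 0: VV[0][0]++ -> VV[0]=[1, 0, 0, 0]
Event 2: LOCAL 2: VV[2][2]++ -> VV[2]=[0, 0, 1, 0]
Event 3: SEND 3->2: VV[3][3]++ -> VV[3]=[0, 0, 0, 1], msg_vec=[0, 0, 0, 1]; VV[2]=max(VV[2],msg_vec) then VV[2][2]++ -> VV[2]=[0, 0, 2, 1]
Event 4: LOCAL 1: VV[1][1]++ -> VV[1]=[0, 1, 0, 0]
Event 5: SEND 1->0: VV[1][1]++ -> VV[1]=[0, 2, 0, 0], msg_vec=[0, 2, 0, 0]; VV[0]=max(VV[0],msg_vec) then VV[0][0]++ -> VV[0]=[2, 2, 0, 0]
Event 6: SEND 1->3: VV[1][1]++ -> VV[1]=[0, 3, 0, 0], msg_vec=[0, 3, 0, 0]; VV[3]=max(VV[3],msg_vec) then VV[3][3]++ -> VV[3]=[0, 3, 0, 2]
Event 7: LOCAL 1: VV[1][1]++ -> VV[1]=[0, 4, 0, 0]
Event 8: SEND 3->1: VV[3][3]++ -> VV[3]=[0, 3, 0, 3], msg_vec=[0, 3, 0, 3]; VV[1]=max(VV[1],msg_vec) then VV[1][1]++ -> VV[1]=[0, 5, 0, 3]
Event 9: LOCAL 2: VV[2][2]++ -> VV[2]=[0, 0, 3, 1]
Event 1 stamp: [1, 0, 0, 0]
Event 6 stamp: [0, 3, 0, 0]
[1, 0, 0, 0] <= [0, 3, 0, 0]? False. Equal? False. Happens-before: False

Answer: no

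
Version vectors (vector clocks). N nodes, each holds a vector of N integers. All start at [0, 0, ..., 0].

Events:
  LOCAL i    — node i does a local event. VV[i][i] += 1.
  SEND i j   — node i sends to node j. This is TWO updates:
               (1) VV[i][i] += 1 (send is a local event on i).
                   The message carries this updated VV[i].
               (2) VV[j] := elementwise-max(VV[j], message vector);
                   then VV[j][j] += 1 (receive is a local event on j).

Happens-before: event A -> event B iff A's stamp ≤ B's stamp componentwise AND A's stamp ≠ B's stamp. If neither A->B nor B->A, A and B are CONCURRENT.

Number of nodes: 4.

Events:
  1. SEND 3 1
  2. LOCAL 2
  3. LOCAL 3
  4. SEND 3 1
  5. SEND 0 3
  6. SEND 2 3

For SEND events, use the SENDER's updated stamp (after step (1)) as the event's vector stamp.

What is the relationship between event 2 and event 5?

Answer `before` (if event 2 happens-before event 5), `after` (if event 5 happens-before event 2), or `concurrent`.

Initial: VV[0]=[0, 0, 0, 0]
Initial: VV[1]=[0, 0, 0, 0]
Initial: VV[2]=[0, 0, 0, 0]
Initial: VV[3]=[0, 0, 0, 0]
Event 1: SEND 3->1: VV[3][3]++ -> VV[3]=[0, 0, 0, 1], msg_vec=[0, 0, 0, 1]; VV[1]=max(VV[1],msg_vec) then VV[1][1]++ -> VV[1]=[0, 1, 0, 1]
Event 2: LOCAL 2: VV[2][2]++ -> VV[2]=[0, 0, 1, 0]
Event 3: LOCAL 3: VV[3][3]++ -> VV[3]=[0, 0, 0, 2]
Event 4: SEND 3->1: VV[3][3]++ -> VV[3]=[0, 0, 0, 3], msg_vec=[0, 0, 0, 3]; VV[1]=max(VV[1],msg_vec) then VV[1][1]++ -> VV[1]=[0, 2, 0, 3]
Event 5: SEND 0->3: VV[0][0]++ -> VV[0]=[1, 0, 0, 0], msg_vec=[1, 0, 0, 0]; VV[3]=max(VV[3],msg_vec) then VV[3][3]++ -> VV[3]=[1, 0, 0, 4]
Event 6: SEND 2->3: VV[2][2]++ -> VV[2]=[0, 0, 2, 0], msg_vec=[0, 0, 2, 0]; VV[3]=max(VV[3],msg_vec) then VV[3][3]++ -> VV[3]=[1, 0, 2, 5]
Event 2 stamp: [0, 0, 1, 0]
Event 5 stamp: [1, 0, 0, 0]
[0, 0, 1, 0] <= [1, 0, 0, 0]? False
[1, 0, 0, 0] <= [0, 0, 1, 0]? False
Relation: concurrent

Answer: concurrent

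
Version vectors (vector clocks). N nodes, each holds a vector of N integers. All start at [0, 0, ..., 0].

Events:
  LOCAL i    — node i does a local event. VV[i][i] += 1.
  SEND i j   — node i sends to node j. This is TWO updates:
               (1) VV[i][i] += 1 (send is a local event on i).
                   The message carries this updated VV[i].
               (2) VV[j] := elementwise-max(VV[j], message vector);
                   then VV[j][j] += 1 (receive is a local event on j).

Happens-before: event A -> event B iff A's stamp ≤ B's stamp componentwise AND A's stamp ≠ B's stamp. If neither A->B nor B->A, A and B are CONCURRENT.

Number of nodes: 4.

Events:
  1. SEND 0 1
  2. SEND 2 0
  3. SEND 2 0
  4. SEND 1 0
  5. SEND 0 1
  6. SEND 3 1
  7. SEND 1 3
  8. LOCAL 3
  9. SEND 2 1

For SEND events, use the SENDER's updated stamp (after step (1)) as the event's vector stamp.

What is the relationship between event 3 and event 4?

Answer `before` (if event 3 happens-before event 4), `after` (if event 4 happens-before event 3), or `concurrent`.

Answer: concurrent

Derivation:
Initial: VV[0]=[0, 0, 0, 0]
Initial: VV[1]=[0, 0, 0, 0]
Initial: VV[2]=[0, 0, 0, 0]
Initial: VV[3]=[0, 0, 0, 0]
Event 1: SEND 0->1: VV[0][0]++ -> VV[0]=[1, 0, 0, 0], msg_vec=[1, 0, 0, 0]; VV[1]=max(VV[1],msg_vec) then VV[1][1]++ -> VV[1]=[1, 1, 0, 0]
Event 2: SEND 2->0: VV[2][2]++ -> VV[2]=[0, 0, 1, 0], msg_vec=[0, 0, 1, 0]; VV[0]=max(VV[0],msg_vec) then VV[0][0]++ -> VV[0]=[2, 0, 1, 0]
Event 3: SEND 2->0: VV[2][2]++ -> VV[2]=[0, 0, 2, 0], msg_vec=[0, 0, 2, 0]; VV[0]=max(VV[0],msg_vec) then VV[0][0]++ -> VV[0]=[3, 0, 2, 0]
Event 4: SEND 1->0: VV[1][1]++ -> VV[1]=[1, 2, 0, 0], msg_vec=[1, 2, 0, 0]; VV[0]=max(VV[0],msg_vec) then VV[0][0]++ -> VV[0]=[4, 2, 2, 0]
Event 5: SEND 0->1: VV[0][0]++ -> VV[0]=[5, 2, 2, 0], msg_vec=[5, 2, 2, 0]; VV[1]=max(VV[1],msg_vec) then VV[1][1]++ -> VV[1]=[5, 3, 2, 0]
Event 6: SEND 3->1: VV[3][3]++ -> VV[3]=[0, 0, 0, 1], msg_vec=[0, 0, 0, 1]; VV[1]=max(VV[1],msg_vec) then VV[1][1]++ -> VV[1]=[5, 4, 2, 1]
Event 7: SEND 1->3: VV[1][1]++ -> VV[1]=[5, 5, 2, 1], msg_vec=[5, 5, 2, 1]; VV[3]=max(VV[3],msg_vec) then VV[3][3]++ -> VV[3]=[5, 5, 2, 2]
Event 8: LOCAL 3: VV[3][3]++ -> VV[3]=[5, 5, 2, 3]
Event 9: SEND 2->1: VV[2][2]++ -> VV[2]=[0, 0, 3, 0], msg_vec=[0, 0, 3, 0]; VV[1]=max(VV[1],msg_vec) then VV[1][1]++ -> VV[1]=[5, 6, 3, 1]
Event 3 stamp: [0, 0, 2, 0]
Event 4 stamp: [1, 2, 0, 0]
[0, 0, 2, 0] <= [1, 2, 0, 0]? False
[1, 2, 0, 0] <= [0, 0, 2, 0]? False
Relation: concurrent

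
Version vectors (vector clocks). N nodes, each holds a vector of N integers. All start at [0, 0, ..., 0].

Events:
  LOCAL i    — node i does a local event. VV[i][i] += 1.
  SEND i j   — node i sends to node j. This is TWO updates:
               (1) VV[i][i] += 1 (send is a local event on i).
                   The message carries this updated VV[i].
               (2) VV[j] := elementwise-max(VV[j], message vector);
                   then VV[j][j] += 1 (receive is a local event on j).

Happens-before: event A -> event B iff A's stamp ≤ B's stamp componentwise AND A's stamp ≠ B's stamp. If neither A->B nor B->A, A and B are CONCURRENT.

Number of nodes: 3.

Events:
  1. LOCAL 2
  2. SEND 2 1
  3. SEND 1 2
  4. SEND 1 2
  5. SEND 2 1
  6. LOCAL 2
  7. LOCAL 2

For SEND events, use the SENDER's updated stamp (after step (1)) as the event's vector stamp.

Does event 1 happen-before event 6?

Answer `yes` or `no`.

Initial: VV[0]=[0, 0, 0]
Initial: VV[1]=[0, 0, 0]
Initial: VV[2]=[0, 0, 0]
Event 1: LOCAL 2: VV[2][2]++ -> VV[2]=[0, 0, 1]
Event 2: SEND 2->1: VV[2][2]++ -> VV[2]=[0, 0, 2], msg_vec=[0, 0, 2]; VV[1]=max(VV[1],msg_vec) then VV[1][1]++ -> VV[1]=[0, 1, 2]
Event 3: SEND 1->2: VV[1][1]++ -> VV[1]=[0, 2, 2], msg_vec=[0, 2, 2]; VV[2]=max(VV[2],msg_vec) then VV[2][2]++ -> VV[2]=[0, 2, 3]
Event 4: SEND 1->2: VV[1][1]++ -> VV[1]=[0, 3, 2], msg_vec=[0, 3, 2]; VV[2]=max(VV[2],msg_vec) then VV[2][2]++ -> VV[2]=[0, 3, 4]
Event 5: SEND 2->1: VV[2][2]++ -> VV[2]=[0, 3, 5], msg_vec=[0, 3, 5]; VV[1]=max(VV[1],msg_vec) then VV[1][1]++ -> VV[1]=[0, 4, 5]
Event 6: LOCAL 2: VV[2][2]++ -> VV[2]=[0, 3, 6]
Event 7: LOCAL 2: VV[2][2]++ -> VV[2]=[0, 3, 7]
Event 1 stamp: [0, 0, 1]
Event 6 stamp: [0, 3, 6]
[0, 0, 1] <= [0, 3, 6]? True. Equal? False. Happens-before: True

Answer: yes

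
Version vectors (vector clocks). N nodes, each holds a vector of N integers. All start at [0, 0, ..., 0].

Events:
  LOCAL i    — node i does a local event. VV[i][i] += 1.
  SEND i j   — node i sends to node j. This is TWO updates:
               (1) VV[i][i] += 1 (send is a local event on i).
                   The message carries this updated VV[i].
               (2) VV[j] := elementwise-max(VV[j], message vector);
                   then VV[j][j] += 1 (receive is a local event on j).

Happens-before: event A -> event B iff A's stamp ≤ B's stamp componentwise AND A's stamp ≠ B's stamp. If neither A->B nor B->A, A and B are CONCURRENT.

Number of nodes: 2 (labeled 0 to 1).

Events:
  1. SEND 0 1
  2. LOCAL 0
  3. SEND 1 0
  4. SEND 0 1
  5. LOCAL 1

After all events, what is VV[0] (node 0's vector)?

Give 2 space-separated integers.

Answer: 4 2

Derivation:
Initial: VV[0]=[0, 0]
Initial: VV[1]=[0, 0]
Event 1: SEND 0->1: VV[0][0]++ -> VV[0]=[1, 0], msg_vec=[1, 0]; VV[1]=max(VV[1],msg_vec) then VV[1][1]++ -> VV[1]=[1, 1]
Event 2: LOCAL 0: VV[0][0]++ -> VV[0]=[2, 0]
Event 3: SEND 1->0: VV[1][1]++ -> VV[1]=[1, 2], msg_vec=[1, 2]; VV[0]=max(VV[0],msg_vec) then VV[0][0]++ -> VV[0]=[3, 2]
Event 4: SEND 0->1: VV[0][0]++ -> VV[0]=[4, 2], msg_vec=[4, 2]; VV[1]=max(VV[1],msg_vec) then VV[1][1]++ -> VV[1]=[4, 3]
Event 5: LOCAL 1: VV[1][1]++ -> VV[1]=[4, 4]
Final vectors: VV[0]=[4, 2]; VV[1]=[4, 4]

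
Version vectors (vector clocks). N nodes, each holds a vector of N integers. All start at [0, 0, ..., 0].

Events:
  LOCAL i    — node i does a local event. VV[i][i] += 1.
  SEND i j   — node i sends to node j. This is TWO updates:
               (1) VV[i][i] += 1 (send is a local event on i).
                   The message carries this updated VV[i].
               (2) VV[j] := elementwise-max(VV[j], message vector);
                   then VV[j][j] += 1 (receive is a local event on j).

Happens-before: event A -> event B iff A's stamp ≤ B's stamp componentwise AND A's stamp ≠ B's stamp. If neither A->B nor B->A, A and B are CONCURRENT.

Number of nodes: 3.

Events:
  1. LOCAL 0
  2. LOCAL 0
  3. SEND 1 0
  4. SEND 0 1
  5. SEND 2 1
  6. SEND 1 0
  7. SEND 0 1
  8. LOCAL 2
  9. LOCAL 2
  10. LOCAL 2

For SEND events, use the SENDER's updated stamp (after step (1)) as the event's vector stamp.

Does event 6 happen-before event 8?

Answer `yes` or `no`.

Answer: no

Derivation:
Initial: VV[0]=[0, 0, 0]
Initial: VV[1]=[0, 0, 0]
Initial: VV[2]=[0, 0, 0]
Event 1: LOCAL 0: VV[0][0]++ -> VV[0]=[1, 0, 0]
Event 2: LOCAL 0: VV[0][0]++ -> VV[0]=[2, 0, 0]
Event 3: SEND 1->0: VV[1][1]++ -> VV[1]=[0, 1, 0], msg_vec=[0, 1, 0]; VV[0]=max(VV[0],msg_vec) then VV[0][0]++ -> VV[0]=[3, 1, 0]
Event 4: SEND 0->1: VV[0][0]++ -> VV[0]=[4, 1, 0], msg_vec=[4, 1, 0]; VV[1]=max(VV[1],msg_vec) then VV[1][1]++ -> VV[1]=[4, 2, 0]
Event 5: SEND 2->1: VV[2][2]++ -> VV[2]=[0, 0, 1], msg_vec=[0, 0, 1]; VV[1]=max(VV[1],msg_vec) then VV[1][1]++ -> VV[1]=[4, 3, 1]
Event 6: SEND 1->0: VV[1][1]++ -> VV[1]=[4, 4, 1], msg_vec=[4, 4, 1]; VV[0]=max(VV[0],msg_vec) then VV[0][0]++ -> VV[0]=[5, 4, 1]
Event 7: SEND 0->1: VV[0][0]++ -> VV[0]=[6, 4, 1], msg_vec=[6, 4, 1]; VV[1]=max(VV[1],msg_vec) then VV[1][1]++ -> VV[1]=[6, 5, 1]
Event 8: LOCAL 2: VV[2][2]++ -> VV[2]=[0, 0, 2]
Event 9: LOCAL 2: VV[2][2]++ -> VV[2]=[0, 0, 3]
Event 10: LOCAL 2: VV[2][2]++ -> VV[2]=[0, 0, 4]
Event 6 stamp: [4, 4, 1]
Event 8 stamp: [0, 0, 2]
[4, 4, 1] <= [0, 0, 2]? False. Equal? False. Happens-before: False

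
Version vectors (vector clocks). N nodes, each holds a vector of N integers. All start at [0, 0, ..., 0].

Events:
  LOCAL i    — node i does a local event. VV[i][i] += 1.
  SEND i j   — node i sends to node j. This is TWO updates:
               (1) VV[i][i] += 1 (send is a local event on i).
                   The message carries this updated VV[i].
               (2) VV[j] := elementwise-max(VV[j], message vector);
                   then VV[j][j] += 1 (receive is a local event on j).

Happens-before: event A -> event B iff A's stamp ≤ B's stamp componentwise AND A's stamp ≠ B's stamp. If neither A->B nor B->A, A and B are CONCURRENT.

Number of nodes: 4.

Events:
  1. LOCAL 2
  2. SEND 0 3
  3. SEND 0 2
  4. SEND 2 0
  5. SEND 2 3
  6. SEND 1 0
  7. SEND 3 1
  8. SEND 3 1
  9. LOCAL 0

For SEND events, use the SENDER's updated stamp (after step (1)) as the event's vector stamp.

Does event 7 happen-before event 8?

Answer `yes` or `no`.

Answer: yes

Derivation:
Initial: VV[0]=[0, 0, 0, 0]
Initial: VV[1]=[0, 0, 0, 0]
Initial: VV[2]=[0, 0, 0, 0]
Initial: VV[3]=[0, 0, 0, 0]
Event 1: LOCAL 2: VV[2][2]++ -> VV[2]=[0, 0, 1, 0]
Event 2: SEND 0->3: VV[0][0]++ -> VV[0]=[1, 0, 0, 0], msg_vec=[1, 0, 0, 0]; VV[3]=max(VV[3],msg_vec) then VV[3][3]++ -> VV[3]=[1, 0, 0, 1]
Event 3: SEND 0->2: VV[0][0]++ -> VV[0]=[2, 0, 0, 0], msg_vec=[2, 0, 0, 0]; VV[2]=max(VV[2],msg_vec) then VV[2][2]++ -> VV[2]=[2, 0, 2, 0]
Event 4: SEND 2->0: VV[2][2]++ -> VV[2]=[2, 0, 3, 0], msg_vec=[2, 0, 3, 0]; VV[0]=max(VV[0],msg_vec) then VV[0][0]++ -> VV[0]=[3, 0, 3, 0]
Event 5: SEND 2->3: VV[2][2]++ -> VV[2]=[2, 0, 4, 0], msg_vec=[2, 0, 4, 0]; VV[3]=max(VV[3],msg_vec) then VV[3][3]++ -> VV[3]=[2, 0, 4, 2]
Event 6: SEND 1->0: VV[1][1]++ -> VV[1]=[0, 1, 0, 0], msg_vec=[0, 1, 0, 0]; VV[0]=max(VV[0],msg_vec) then VV[0][0]++ -> VV[0]=[4, 1, 3, 0]
Event 7: SEND 3->1: VV[3][3]++ -> VV[3]=[2, 0, 4, 3], msg_vec=[2, 0, 4, 3]; VV[1]=max(VV[1],msg_vec) then VV[1][1]++ -> VV[1]=[2, 2, 4, 3]
Event 8: SEND 3->1: VV[3][3]++ -> VV[3]=[2, 0, 4, 4], msg_vec=[2, 0, 4, 4]; VV[1]=max(VV[1],msg_vec) then VV[1][1]++ -> VV[1]=[2, 3, 4, 4]
Event 9: LOCAL 0: VV[0][0]++ -> VV[0]=[5, 1, 3, 0]
Event 7 stamp: [2, 0, 4, 3]
Event 8 stamp: [2, 0, 4, 4]
[2, 0, 4, 3] <= [2, 0, 4, 4]? True. Equal? False. Happens-before: True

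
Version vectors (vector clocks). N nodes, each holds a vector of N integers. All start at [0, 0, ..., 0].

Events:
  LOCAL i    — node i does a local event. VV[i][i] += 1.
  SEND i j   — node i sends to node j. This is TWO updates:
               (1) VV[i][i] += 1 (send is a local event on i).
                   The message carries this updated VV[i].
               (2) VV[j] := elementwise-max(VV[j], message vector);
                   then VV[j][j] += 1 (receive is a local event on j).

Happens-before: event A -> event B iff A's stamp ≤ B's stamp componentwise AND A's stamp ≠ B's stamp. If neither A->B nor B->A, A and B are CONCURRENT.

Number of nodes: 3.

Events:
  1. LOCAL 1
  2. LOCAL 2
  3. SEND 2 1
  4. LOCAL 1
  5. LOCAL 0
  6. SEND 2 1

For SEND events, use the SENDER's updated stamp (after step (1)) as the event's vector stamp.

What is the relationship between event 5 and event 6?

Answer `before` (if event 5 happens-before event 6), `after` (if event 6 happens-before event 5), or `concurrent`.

Answer: concurrent

Derivation:
Initial: VV[0]=[0, 0, 0]
Initial: VV[1]=[0, 0, 0]
Initial: VV[2]=[0, 0, 0]
Event 1: LOCAL 1: VV[1][1]++ -> VV[1]=[0, 1, 0]
Event 2: LOCAL 2: VV[2][2]++ -> VV[2]=[0, 0, 1]
Event 3: SEND 2->1: VV[2][2]++ -> VV[2]=[0, 0, 2], msg_vec=[0, 0, 2]; VV[1]=max(VV[1],msg_vec) then VV[1][1]++ -> VV[1]=[0, 2, 2]
Event 4: LOCAL 1: VV[1][1]++ -> VV[1]=[0, 3, 2]
Event 5: LOCAL 0: VV[0][0]++ -> VV[0]=[1, 0, 0]
Event 6: SEND 2->1: VV[2][2]++ -> VV[2]=[0, 0, 3], msg_vec=[0, 0, 3]; VV[1]=max(VV[1],msg_vec) then VV[1][1]++ -> VV[1]=[0, 4, 3]
Event 5 stamp: [1, 0, 0]
Event 6 stamp: [0, 0, 3]
[1, 0, 0] <= [0, 0, 3]? False
[0, 0, 3] <= [1, 0, 0]? False
Relation: concurrent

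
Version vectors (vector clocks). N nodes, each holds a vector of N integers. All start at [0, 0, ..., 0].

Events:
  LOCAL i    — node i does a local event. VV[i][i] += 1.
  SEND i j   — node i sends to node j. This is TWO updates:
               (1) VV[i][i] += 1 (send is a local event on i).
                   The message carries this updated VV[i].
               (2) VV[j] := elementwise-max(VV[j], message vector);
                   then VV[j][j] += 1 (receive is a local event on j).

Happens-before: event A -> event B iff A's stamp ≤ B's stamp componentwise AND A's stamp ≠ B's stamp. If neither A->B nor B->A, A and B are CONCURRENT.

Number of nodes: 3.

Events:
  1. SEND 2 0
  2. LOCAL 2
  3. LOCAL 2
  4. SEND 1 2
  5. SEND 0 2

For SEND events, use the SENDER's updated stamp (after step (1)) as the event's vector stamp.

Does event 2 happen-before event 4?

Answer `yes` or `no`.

Initial: VV[0]=[0, 0, 0]
Initial: VV[1]=[0, 0, 0]
Initial: VV[2]=[0, 0, 0]
Event 1: SEND 2->0: VV[2][2]++ -> VV[2]=[0, 0, 1], msg_vec=[0, 0, 1]; VV[0]=max(VV[0],msg_vec) then VV[0][0]++ -> VV[0]=[1, 0, 1]
Event 2: LOCAL 2: VV[2][2]++ -> VV[2]=[0, 0, 2]
Event 3: LOCAL 2: VV[2][2]++ -> VV[2]=[0, 0, 3]
Event 4: SEND 1->2: VV[1][1]++ -> VV[1]=[0, 1, 0], msg_vec=[0, 1, 0]; VV[2]=max(VV[2],msg_vec) then VV[2][2]++ -> VV[2]=[0, 1, 4]
Event 5: SEND 0->2: VV[0][0]++ -> VV[0]=[2, 0, 1], msg_vec=[2, 0, 1]; VV[2]=max(VV[2],msg_vec) then VV[2][2]++ -> VV[2]=[2, 1, 5]
Event 2 stamp: [0, 0, 2]
Event 4 stamp: [0, 1, 0]
[0, 0, 2] <= [0, 1, 0]? False. Equal? False. Happens-before: False

Answer: no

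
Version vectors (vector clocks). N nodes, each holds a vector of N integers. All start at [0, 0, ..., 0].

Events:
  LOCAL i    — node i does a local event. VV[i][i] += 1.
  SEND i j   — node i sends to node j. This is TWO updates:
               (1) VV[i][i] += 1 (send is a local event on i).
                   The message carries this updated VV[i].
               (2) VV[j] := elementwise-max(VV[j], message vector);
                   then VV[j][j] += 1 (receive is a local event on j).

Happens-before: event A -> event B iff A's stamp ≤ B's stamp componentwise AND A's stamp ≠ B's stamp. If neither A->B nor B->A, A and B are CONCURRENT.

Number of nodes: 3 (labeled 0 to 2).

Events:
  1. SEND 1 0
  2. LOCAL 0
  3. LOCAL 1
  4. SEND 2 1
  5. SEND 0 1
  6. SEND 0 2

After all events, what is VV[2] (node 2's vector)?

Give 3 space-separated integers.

Initial: VV[0]=[0, 0, 0]
Initial: VV[1]=[0, 0, 0]
Initial: VV[2]=[0, 0, 0]
Event 1: SEND 1->0: VV[1][1]++ -> VV[1]=[0, 1, 0], msg_vec=[0, 1, 0]; VV[0]=max(VV[0],msg_vec) then VV[0][0]++ -> VV[0]=[1, 1, 0]
Event 2: LOCAL 0: VV[0][0]++ -> VV[0]=[2, 1, 0]
Event 3: LOCAL 1: VV[1][1]++ -> VV[1]=[0, 2, 0]
Event 4: SEND 2->1: VV[2][2]++ -> VV[2]=[0, 0, 1], msg_vec=[0, 0, 1]; VV[1]=max(VV[1],msg_vec) then VV[1][1]++ -> VV[1]=[0, 3, 1]
Event 5: SEND 0->1: VV[0][0]++ -> VV[0]=[3, 1, 0], msg_vec=[3, 1, 0]; VV[1]=max(VV[1],msg_vec) then VV[1][1]++ -> VV[1]=[3, 4, 1]
Event 6: SEND 0->2: VV[0][0]++ -> VV[0]=[4, 1, 0], msg_vec=[4, 1, 0]; VV[2]=max(VV[2],msg_vec) then VV[2][2]++ -> VV[2]=[4, 1, 2]
Final vectors: VV[0]=[4, 1, 0]; VV[1]=[3, 4, 1]; VV[2]=[4, 1, 2]

Answer: 4 1 2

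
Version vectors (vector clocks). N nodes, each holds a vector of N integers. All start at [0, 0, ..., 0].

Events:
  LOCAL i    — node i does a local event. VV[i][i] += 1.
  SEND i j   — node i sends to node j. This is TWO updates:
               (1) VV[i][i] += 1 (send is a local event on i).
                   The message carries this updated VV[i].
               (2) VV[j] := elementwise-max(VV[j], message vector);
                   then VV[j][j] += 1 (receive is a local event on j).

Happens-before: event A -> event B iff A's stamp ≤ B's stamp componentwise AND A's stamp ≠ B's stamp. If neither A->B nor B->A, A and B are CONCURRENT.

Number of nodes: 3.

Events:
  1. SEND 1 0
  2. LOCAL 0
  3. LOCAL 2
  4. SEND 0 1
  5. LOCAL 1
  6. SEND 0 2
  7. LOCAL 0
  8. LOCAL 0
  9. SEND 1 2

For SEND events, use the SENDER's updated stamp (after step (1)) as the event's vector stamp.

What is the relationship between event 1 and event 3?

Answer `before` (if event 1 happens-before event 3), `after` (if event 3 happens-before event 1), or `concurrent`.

Answer: concurrent

Derivation:
Initial: VV[0]=[0, 0, 0]
Initial: VV[1]=[0, 0, 0]
Initial: VV[2]=[0, 0, 0]
Event 1: SEND 1->0: VV[1][1]++ -> VV[1]=[0, 1, 0], msg_vec=[0, 1, 0]; VV[0]=max(VV[0],msg_vec) then VV[0][0]++ -> VV[0]=[1, 1, 0]
Event 2: LOCAL 0: VV[0][0]++ -> VV[0]=[2, 1, 0]
Event 3: LOCAL 2: VV[2][2]++ -> VV[2]=[0, 0, 1]
Event 4: SEND 0->1: VV[0][0]++ -> VV[0]=[3, 1, 0], msg_vec=[3, 1, 0]; VV[1]=max(VV[1],msg_vec) then VV[1][1]++ -> VV[1]=[3, 2, 0]
Event 5: LOCAL 1: VV[1][1]++ -> VV[1]=[3, 3, 0]
Event 6: SEND 0->2: VV[0][0]++ -> VV[0]=[4, 1, 0], msg_vec=[4, 1, 0]; VV[2]=max(VV[2],msg_vec) then VV[2][2]++ -> VV[2]=[4, 1, 2]
Event 7: LOCAL 0: VV[0][0]++ -> VV[0]=[5, 1, 0]
Event 8: LOCAL 0: VV[0][0]++ -> VV[0]=[6, 1, 0]
Event 9: SEND 1->2: VV[1][1]++ -> VV[1]=[3, 4, 0], msg_vec=[3, 4, 0]; VV[2]=max(VV[2],msg_vec) then VV[2][2]++ -> VV[2]=[4, 4, 3]
Event 1 stamp: [0, 1, 0]
Event 3 stamp: [0, 0, 1]
[0, 1, 0] <= [0, 0, 1]? False
[0, 0, 1] <= [0, 1, 0]? False
Relation: concurrent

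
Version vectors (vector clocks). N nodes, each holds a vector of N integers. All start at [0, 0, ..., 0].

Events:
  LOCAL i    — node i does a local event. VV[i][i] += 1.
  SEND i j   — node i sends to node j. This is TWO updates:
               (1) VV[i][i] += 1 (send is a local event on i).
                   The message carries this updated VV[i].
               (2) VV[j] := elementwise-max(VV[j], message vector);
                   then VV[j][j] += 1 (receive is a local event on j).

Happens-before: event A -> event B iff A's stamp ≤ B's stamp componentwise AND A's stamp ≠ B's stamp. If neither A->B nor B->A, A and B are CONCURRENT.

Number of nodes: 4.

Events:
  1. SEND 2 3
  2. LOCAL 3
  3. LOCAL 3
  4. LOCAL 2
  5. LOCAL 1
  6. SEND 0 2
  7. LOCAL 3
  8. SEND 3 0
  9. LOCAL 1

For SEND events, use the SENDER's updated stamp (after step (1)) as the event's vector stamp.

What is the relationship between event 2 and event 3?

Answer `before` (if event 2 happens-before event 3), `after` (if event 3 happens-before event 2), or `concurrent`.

Answer: before

Derivation:
Initial: VV[0]=[0, 0, 0, 0]
Initial: VV[1]=[0, 0, 0, 0]
Initial: VV[2]=[0, 0, 0, 0]
Initial: VV[3]=[0, 0, 0, 0]
Event 1: SEND 2->3: VV[2][2]++ -> VV[2]=[0, 0, 1, 0], msg_vec=[0, 0, 1, 0]; VV[3]=max(VV[3],msg_vec) then VV[3][3]++ -> VV[3]=[0, 0, 1, 1]
Event 2: LOCAL 3: VV[3][3]++ -> VV[3]=[0, 0, 1, 2]
Event 3: LOCAL 3: VV[3][3]++ -> VV[3]=[0, 0, 1, 3]
Event 4: LOCAL 2: VV[2][2]++ -> VV[2]=[0, 0, 2, 0]
Event 5: LOCAL 1: VV[1][1]++ -> VV[1]=[0, 1, 0, 0]
Event 6: SEND 0->2: VV[0][0]++ -> VV[0]=[1, 0, 0, 0], msg_vec=[1, 0, 0, 0]; VV[2]=max(VV[2],msg_vec) then VV[2][2]++ -> VV[2]=[1, 0, 3, 0]
Event 7: LOCAL 3: VV[3][3]++ -> VV[3]=[0, 0, 1, 4]
Event 8: SEND 3->0: VV[3][3]++ -> VV[3]=[0, 0, 1, 5], msg_vec=[0, 0, 1, 5]; VV[0]=max(VV[0],msg_vec) then VV[0][0]++ -> VV[0]=[2, 0, 1, 5]
Event 9: LOCAL 1: VV[1][1]++ -> VV[1]=[0, 2, 0, 0]
Event 2 stamp: [0, 0, 1, 2]
Event 3 stamp: [0, 0, 1, 3]
[0, 0, 1, 2] <= [0, 0, 1, 3]? True
[0, 0, 1, 3] <= [0, 0, 1, 2]? False
Relation: before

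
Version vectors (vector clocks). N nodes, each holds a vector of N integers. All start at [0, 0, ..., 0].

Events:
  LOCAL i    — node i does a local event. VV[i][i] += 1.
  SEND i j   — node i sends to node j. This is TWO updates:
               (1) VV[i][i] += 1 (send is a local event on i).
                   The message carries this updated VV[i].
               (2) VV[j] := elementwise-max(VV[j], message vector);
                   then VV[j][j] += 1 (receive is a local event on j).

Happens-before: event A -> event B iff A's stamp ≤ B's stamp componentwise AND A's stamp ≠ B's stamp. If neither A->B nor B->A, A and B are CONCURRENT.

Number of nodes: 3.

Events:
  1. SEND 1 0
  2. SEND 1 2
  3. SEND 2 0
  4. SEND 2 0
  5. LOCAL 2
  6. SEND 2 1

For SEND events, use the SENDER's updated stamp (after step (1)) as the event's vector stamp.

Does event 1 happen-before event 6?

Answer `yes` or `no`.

Initial: VV[0]=[0, 0, 0]
Initial: VV[1]=[0, 0, 0]
Initial: VV[2]=[0, 0, 0]
Event 1: SEND 1->0: VV[1][1]++ -> VV[1]=[0, 1, 0], msg_vec=[0, 1, 0]; VV[0]=max(VV[0],msg_vec) then VV[0][0]++ -> VV[0]=[1, 1, 0]
Event 2: SEND 1->2: VV[1][1]++ -> VV[1]=[0, 2, 0], msg_vec=[0, 2, 0]; VV[2]=max(VV[2],msg_vec) then VV[2][2]++ -> VV[2]=[0, 2, 1]
Event 3: SEND 2->0: VV[2][2]++ -> VV[2]=[0, 2, 2], msg_vec=[0, 2, 2]; VV[0]=max(VV[0],msg_vec) then VV[0][0]++ -> VV[0]=[2, 2, 2]
Event 4: SEND 2->0: VV[2][2]++ -> VV[2]=[0, 2, 3], msg_vec=[0, 2, 3]; VV[0]=max(VV[0],msg_vec) then VV[0][0]++ -> VV[0]=[3, 2, 3]
Event 5: LOCAL 2: VV[2][2]++ -> VV[2]=[0, 2, 4]
Event 6: SEND 2->1: VV[2][2]++ -> VV[2]=[0, 2, 5], msg_vec=[0, 2, 5]; VV[1]=max(VV[1],msg_vec) then VV[1][1]++ -> VV[1]=[0, 3, 5]
Event 1 stamp: [0, 1, 0]
Event 6 stamp: [0, 2, 5]
[0, 1, 0] <= [0, 2, 5]? True. Equal? False. Happens-before: True

Answer: yes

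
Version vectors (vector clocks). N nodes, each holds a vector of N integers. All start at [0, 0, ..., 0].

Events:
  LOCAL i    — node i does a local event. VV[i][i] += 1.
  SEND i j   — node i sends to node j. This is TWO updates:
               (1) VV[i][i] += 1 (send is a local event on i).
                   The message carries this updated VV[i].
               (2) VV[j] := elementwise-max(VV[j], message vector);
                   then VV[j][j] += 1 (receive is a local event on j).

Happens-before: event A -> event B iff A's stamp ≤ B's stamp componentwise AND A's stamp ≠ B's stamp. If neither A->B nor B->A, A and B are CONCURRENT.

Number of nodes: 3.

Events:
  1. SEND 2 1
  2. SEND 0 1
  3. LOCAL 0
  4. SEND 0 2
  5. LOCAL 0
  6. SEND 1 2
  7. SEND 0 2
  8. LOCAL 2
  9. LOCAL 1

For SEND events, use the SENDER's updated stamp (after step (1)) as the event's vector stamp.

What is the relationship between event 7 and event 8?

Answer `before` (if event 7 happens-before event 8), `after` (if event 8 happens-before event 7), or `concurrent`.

Initial: VV[0]=[0, 0, 0]
Initial: VV[1]=[0, 0, 0]
Initial: VV[2]=[0, 0, 0]
Event 1: SEND 2->1: VV[2][2]++ -> VV[2]=[0, 0, 1], msg_vec=[0, 0, 1]; VV[1]=max(VV[1],msg_vec) then VV[1][1]++ -> VV[1]=[0, 1, 1]
Event 2: SEND 0->1: VV[0][0]++ -> VV[0]=[1, 0, 0], msg_vec=[1, 0, 0]; VV[1]=max(VV[1],msg_vec) then VV[1][1]++ -> VV[1]=[1, 2, 1]
Event 3: LOCAL 0: VV[0][0]++ -> VV[0]=[2, 0, 0]
Event 4: SEND 0->2: VV[0][0]++ -> VV[0]=[3, 0, 0], msg_vec=[3, 0, 0]; VV[2]=max(VV[2],msg_vec) then VV[2][2]++ -> VV[2]=[3, 0, 2]
Event 5: LOCAL 0: VV[0][0]++ -> VV[0]=[4, 0, 0]
Event 6: SEND 1->2: VV[1][1]++ -> VV[1]=[1, 3, 1], msg_vec=[1, 3, 1]; VV[2]=max(VV[2],msg_vec) then VV[2][2]++ -> VV[2]=[3, 3, 3]
Event 7: SEND 0->2: VV[0][0]++ -> VV[0]=[5, 0, 0], msg_vec=[5, 0, 0]; VV[2]=max(VV[2],msg_vec) then VV[2][2]++ -> VV[2]=[5, 3, 4]
Event 8: LOCAL 2: VV[2][2]++ -> VV[2]=[5, 3, 5]
Event 9: LOCAL 1: VV[1][1]++ -> VV[1]=[1, 4, 1]
Event 7 stamp: [5, 0, 0]
Event 8 stamp: [5, 3, 5]
[5, 0, 0] <= [5, 3, 5]? True
[5, 3, 5] <= [5, 0, 0]? False
Relation: before

Answer: before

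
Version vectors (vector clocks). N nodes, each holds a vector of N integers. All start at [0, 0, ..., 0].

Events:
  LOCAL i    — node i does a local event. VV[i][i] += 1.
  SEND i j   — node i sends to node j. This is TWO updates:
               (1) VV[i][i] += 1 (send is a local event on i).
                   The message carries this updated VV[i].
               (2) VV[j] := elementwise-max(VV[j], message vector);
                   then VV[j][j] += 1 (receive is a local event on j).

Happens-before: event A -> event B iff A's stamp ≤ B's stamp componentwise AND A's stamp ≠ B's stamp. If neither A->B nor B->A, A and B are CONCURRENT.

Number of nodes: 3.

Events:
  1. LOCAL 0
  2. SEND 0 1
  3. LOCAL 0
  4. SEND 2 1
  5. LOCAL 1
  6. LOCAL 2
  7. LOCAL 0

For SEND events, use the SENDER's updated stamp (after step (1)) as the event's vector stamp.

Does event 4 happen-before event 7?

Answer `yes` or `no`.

Initial: VV[0]=[0, 0, 0]
Initial: VV[1]=[0, 0, 0]
Initial: VV[2]=[0, 0, 0]
Event 1: LOCAL 0: VV[0][0]++ -> VV[0]=[1, 0, 0]
Event 2: SEND 0->1: VV[0][0]++ -> VV[0]=[2, 0, 0], msg_vec=[2, 0, 0]; VV[1]=max(VV[1],msg_vec) then VV[1][1]++ -> VV[1]=[2, 1, 0]
Event 3: LOCAL 0: VV[0][0]++ -> VV[0]=[3, 0, 0]
Event 4: SEND 2->1: VV[2][2]++ -> VV[2]=[0, 0, 1], msg_vec=[0, 0, 1]; VV[1]=max(VV[1],msg_vec) then VV[1][1]++ -> VV[1]=[2, 2, 1]
Event 5: LOCAL 1: VV[1][1]++ -> VV[1]=[2, 3, 1]
Event 6: LOCAL 2: VV[2][2]++ -> VV[2]=[0, 0, 2]
Event 7: LOCAL 0: VV[0][0]++ -> VV[0]=[4, 0, 0]
Event 4 stamp: [0, 0, 1]
Event 7 stamp: [4, 0, 0]
[0, 0, 1] <= [4, 0, 0]? False. Equal? False. Happens-before: False

Answer: no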